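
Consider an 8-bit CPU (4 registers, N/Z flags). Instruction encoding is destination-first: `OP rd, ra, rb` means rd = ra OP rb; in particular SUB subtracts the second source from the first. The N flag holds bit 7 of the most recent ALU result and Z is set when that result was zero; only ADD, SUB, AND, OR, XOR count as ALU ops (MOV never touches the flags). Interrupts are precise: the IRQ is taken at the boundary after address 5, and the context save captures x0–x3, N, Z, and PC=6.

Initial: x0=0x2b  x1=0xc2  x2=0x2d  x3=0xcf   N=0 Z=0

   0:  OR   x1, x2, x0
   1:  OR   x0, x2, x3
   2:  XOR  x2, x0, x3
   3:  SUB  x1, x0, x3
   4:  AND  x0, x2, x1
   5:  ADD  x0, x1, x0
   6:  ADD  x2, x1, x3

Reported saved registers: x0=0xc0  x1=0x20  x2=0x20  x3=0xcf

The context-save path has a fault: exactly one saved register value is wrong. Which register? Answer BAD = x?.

after  0: x0=0x2b x1=0x2f x2=0x2d x3=0xcf  N=0 Z=0
after  1: x0=0xef x1=0x2f x2=0x2d x3=0xcf  N=1 Z=0
after  2: x0=0xef x1=0x2f x2=0x20 x3=0xcf  N=0 Z=0
after  3: x0=0xef x1=0x20 x2=0x20 x3=0xcf  N=0 Z=0
after  4: x0=0x20 x1=0x20 x2=0x20 x3=0xcf  N=0 Z=0
after  5: x0=0x40 x1=0x20 x2=0x20 x3=0xcf  N=0 Z=0
-- IRQ taken; context saved, return-PC = 6 --
mismatch: x0: reported 0xc0 vs actual 0x40

BAD = x0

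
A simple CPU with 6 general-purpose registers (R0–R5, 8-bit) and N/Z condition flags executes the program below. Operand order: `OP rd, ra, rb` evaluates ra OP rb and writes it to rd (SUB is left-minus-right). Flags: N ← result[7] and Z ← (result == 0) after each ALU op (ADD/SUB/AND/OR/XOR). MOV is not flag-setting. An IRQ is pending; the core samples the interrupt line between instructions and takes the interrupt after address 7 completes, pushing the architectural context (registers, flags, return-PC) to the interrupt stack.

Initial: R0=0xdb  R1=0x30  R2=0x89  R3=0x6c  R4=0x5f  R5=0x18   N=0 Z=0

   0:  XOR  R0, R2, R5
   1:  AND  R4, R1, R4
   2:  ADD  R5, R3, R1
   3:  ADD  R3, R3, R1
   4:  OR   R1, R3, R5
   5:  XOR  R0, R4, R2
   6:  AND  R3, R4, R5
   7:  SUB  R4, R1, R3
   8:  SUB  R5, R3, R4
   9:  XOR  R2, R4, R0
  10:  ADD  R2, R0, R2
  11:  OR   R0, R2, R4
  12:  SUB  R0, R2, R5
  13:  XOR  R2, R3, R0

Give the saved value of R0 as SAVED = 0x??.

SAVED = 0x99

after  0: R0=0x91 R1=0x30 R2=0x89 R3=0x6c R4=0x5f R5=0x18  N=1 Z=0
after  1: R0=0x91 R1=0x30 R2=0x89 R3=0x6c R4=0x10 R5=0x18  N=0 Z=0
after  2: R0=0x91 R1=0x30 R2=0x89 R3=0x6c R4=0x10 R5=0x9c  N=1 Z=0
after  3: R0=0x91 R1=0x30 R2=0x89 R3=0x9c R4=0x10 R5=0x9c  N=1 Z=0
after  4: R0=0x91 R1=0x9c R2=0x89 R3=0x9c R4=0x10 R5=0x9c  N=1 Z=0
after  5: R0=0x99 R1=0x9c R2=0x89 R3=0x9c R4=0x10 R5=0x9c  N=1 Z=0
after  6: R0=0x99 R1=0x9c R2=0x89 R3=0x10 R4=0x10 R5=0x9c  N=0 Z=0
after  7: R0=0x99 R1=0x9c R2=0x89 R3=0x10 R4=0x8c R5=0x9c  N=1 Z=0
-- IRQ taken; context saved, return-PC = 8 --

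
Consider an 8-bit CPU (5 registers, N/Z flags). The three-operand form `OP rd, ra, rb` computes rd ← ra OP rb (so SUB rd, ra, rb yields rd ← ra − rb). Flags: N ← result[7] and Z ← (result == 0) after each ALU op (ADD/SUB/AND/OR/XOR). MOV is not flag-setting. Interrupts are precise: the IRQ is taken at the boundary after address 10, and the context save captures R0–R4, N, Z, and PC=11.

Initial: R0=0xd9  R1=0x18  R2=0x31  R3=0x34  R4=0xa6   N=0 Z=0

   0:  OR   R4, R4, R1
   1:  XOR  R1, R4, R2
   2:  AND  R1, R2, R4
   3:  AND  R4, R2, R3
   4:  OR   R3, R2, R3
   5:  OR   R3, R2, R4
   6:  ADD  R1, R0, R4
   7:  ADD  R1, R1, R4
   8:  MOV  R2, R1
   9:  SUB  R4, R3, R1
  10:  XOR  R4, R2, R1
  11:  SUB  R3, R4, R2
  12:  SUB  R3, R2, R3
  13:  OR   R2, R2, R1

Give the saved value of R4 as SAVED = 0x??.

after  0: R0=0xd9 R1=0x18 R2=0x31 R3=0x34 R4=0xbe  N=1 Z=0
after  1: R0=0xd9 R1=0x8f R2=0x31 R3=0x34 R4=0xbe  N=1 Z=0
after  2: R0=0xd9 R1=0x30 R2=0x31 R3=0x34 R4=0xbe  N=0 Z=0
after  3: R0=0xd9 R1=0x30 R2=0x31 R3=0x34 R4=0x30  N=0 Z=0
after  4: R0=0xd9 R1=0x30 R2=0x31 R3=0x35 R4=0x30  N=0 Z=0
after  5: R0=0xd9 R1=0x30 R2=0x31 R3=0x31 R4=0x30  N=0 Z=0
after  6: R0=0xd9 R1=0x09 R2=0x31 R3=0x31 R4=0x30  N=0 Z=0
after  7: R0=0xd9 R1=0x39 R2=0x31 R3=0x31 R4=0x30  N=0 Z=0
after  8: R0=0xd9 R1=0x39 R2=0x39 R3=0x31 R4=0x30  N=0 Z=0
after  9: R0=0xd9 R1=0x39 R2=0x39 R3=0x31 R4=0xf8  N=1 Z=0
after 10: R0=0xd9 R1=0x39 R2=0x39 R3=0x31 R4=0x00  N=0 Z=1
-- IRQ taken; context saved, return-PC = 11 --

SAVED = 0x00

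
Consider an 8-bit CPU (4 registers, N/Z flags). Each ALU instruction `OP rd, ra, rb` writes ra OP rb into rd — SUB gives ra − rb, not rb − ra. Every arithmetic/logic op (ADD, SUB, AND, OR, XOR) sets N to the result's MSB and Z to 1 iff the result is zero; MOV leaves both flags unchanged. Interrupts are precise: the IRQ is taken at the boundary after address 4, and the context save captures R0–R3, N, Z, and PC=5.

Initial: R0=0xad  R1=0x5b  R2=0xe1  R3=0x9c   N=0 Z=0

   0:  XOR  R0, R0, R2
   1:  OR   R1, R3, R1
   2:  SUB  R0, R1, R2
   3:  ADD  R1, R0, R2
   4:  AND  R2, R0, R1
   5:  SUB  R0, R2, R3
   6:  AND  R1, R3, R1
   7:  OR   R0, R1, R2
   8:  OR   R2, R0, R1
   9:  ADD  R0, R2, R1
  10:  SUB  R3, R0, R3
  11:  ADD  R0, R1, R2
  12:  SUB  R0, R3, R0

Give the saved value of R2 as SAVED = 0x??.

after  0: R0=0x4c R1=0x5b R2=0xe1 R3=0x9c  N=0 Z=0
after  1: R0=0x4c R1=0xdf R2=0xe1 R3=0x9c  N=1 Z=0
after  2: R0=0xfe R1=0xdf R2=0xe1 R3=0x9c  N=1 Z=0
after  3: R0=0xfe R1=0xdf R2=0xe1 R3=0x9c  N=1 Z=0
after  4: R0=0xfe R1=0xdf R2=0xde R3=0x9c  N=1 Z=0
-- IRQ taken; context saved, return-PC = 5 --

SAVED = 0xde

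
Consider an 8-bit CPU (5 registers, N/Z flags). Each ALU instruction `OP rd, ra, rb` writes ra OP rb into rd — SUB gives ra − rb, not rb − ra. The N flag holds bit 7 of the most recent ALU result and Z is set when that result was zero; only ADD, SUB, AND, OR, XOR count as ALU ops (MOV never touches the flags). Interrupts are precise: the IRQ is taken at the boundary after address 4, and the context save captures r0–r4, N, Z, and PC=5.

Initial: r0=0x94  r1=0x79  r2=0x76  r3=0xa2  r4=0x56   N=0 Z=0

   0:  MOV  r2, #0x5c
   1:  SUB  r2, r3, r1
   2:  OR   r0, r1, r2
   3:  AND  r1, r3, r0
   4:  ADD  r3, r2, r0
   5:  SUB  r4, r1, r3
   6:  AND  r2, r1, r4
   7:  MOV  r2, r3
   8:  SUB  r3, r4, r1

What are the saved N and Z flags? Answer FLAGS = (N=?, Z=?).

FLAGS = (N=1, Z=0)

after  0: r0=0x94 r1=0x79 r2=0x5c r3=0xa2 r4=0x56  N=0 Z=0
after  1: r0=0x94 r1=0x79 r2=0x29 r3=0xa2 r4=0x56  N=0 Z=0
after  2: r0=0x79 r1=0x79 r2=0x29 r3=0xa2 r4=0x56  N=0 Z=0
after  3: r0=0x79 r1=0x20 r2=0x29 r3=0xa2 r4=0x56  N=0 Z=0
after  4: r0=0x79 r1=0x20 r2=0x29 r3=0xa2 r4=0x56  N=1 Z=0
-- IRQ taken; context saved, return-PC = 5 --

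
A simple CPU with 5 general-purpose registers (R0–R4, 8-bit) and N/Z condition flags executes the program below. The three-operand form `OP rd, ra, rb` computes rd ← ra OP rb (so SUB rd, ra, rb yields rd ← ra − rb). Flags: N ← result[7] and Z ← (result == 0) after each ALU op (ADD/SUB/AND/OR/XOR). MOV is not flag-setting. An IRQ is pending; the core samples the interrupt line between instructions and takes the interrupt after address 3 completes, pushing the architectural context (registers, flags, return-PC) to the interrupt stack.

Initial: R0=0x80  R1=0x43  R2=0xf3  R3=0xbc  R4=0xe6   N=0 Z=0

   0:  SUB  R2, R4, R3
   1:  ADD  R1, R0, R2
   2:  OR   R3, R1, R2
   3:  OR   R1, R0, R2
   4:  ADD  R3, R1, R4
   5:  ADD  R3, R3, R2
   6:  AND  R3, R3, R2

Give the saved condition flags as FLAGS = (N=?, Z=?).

after  0: R0=0x80 R1=0x43 R2=0x2a R3=0xbc R4=0xe6  N=0 Z=0
after  1: R0=0x80 R1=0xaa R2=0x2a R3=0xbc R4=0xe6  N=1 Z=0
after  2: R0=0x80 R1=0xaa R2=0x2a R3=0xaa R4=0xe6  N=1 Z=0
after  3: R0=0x80 R1=0xaa R2=0x2a R3=0xaa R4=0xe6  N=1 Z=0
-- IRQ taken; context saved, return-PC = 4 --

FLAGS = (N=1, Z=0)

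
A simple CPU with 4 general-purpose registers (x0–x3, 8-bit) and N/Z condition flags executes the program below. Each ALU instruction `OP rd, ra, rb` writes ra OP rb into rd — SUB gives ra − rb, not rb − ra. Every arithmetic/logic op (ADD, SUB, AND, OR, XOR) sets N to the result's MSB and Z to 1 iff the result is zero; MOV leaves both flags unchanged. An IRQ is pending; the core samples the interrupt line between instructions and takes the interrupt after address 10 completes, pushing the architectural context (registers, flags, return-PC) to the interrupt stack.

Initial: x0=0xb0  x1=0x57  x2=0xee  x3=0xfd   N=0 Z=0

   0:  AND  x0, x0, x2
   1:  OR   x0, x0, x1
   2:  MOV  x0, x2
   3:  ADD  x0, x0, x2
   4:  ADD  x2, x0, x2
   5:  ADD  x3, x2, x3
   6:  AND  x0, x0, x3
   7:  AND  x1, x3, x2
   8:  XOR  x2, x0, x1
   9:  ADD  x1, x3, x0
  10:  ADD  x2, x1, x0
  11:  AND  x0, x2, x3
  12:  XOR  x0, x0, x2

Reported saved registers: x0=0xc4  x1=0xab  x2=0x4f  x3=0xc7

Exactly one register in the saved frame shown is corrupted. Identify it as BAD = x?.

after  0: x0=0xa0 x1=0x57 x2=0xee x3=0xfd  N=1 Z=0
after  1: x0=0xf7 x1=0x57 x2=0xee x3=0xfd  N=1 Z=0
after  2: x0=0xee x1=0x57 x2=0xee x3=0xfd  N=1 Z=0
after  3: x0=0xdc x1=0x57 x2=0xee x3=0xfd  N=1 Z=0
after  4: x0=0xdc x1=0x57 x2=0xca x3=0xfd  N=1 Z=0
after  5: x0=0xdc x1=0x57 x2=0xca x3=0xc7  N=1 Z=0
after  6: x0=0xc4 x1=0x57 x2=0xca x3=0xc7  N=1 Z=0
after  7: x0=0xc4 x1=0xc2 x2=0xca x3=0xc7  N=1 Z=0
after  8: x0=0xc4 x1=0xc2 x2=0x06 x3=0xc7  N=0 Z=0
after  9: x0=0xc4 x1=0x8b x2=0x06 x3=0xc7  N=1 Z=0
after 10: x0=0xc4 x1=0x8b x2=0x4f x3=0xc7  N=0 Z=0
-- IRQ taken; context saved, return-PC = 11 --
mismatch: x1: reported 0xab vs actual 0x8b

BAD = x1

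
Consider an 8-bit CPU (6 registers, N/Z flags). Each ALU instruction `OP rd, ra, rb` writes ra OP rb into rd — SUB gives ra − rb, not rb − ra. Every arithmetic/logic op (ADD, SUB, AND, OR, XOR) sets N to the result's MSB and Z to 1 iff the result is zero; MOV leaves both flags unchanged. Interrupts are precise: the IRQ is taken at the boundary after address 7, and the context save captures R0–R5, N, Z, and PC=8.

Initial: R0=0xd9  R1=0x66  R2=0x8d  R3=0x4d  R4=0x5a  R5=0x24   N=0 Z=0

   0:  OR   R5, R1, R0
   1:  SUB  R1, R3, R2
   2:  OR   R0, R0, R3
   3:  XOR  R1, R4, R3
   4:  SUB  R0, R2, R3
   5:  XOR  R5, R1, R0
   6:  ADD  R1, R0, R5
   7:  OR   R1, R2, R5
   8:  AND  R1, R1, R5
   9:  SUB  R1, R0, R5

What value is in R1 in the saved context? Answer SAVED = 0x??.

SAVED = 0xdf

after  0: R0=0xd9 R1=0x66 R2=0x8d R3=0x4d R4=0x5a R5=0xff  N=1 Z=0
after  1: R0=0xd9 R1=0xc0 R2=0x8d R3=0x4d R4=0x5a R5=0xff  N=1 Z=0
after  2: R0=0xdd R1=0xc0 R2=0x8d R3=0x4d R4=0x5a R5=0xff  N=1 Z=0
after  3: R0=0xdd R1=0x17 R2=0x8d R3=0x4d R4=0x5a R5=0xff  N=0 Z=0
after  4: R0=0x40 R1=0x17 R2=0x8d R3=0x4d R4=0x5a R5=0xff  N=0 Z=0
after  5: R0=0x40 R1=0x17 R2=0x8d R3=0x4d R4=0x5a R5=0x57  N=0 Z=0
after  6: R0=0x40 R1=0x97 R2=0x8d R3=0x4d R4=0x5a R5=0x57  N=1 Z=0
after  7: R0=0x40 R1=0xdf R2=0x8d R3=0x4d R4=0x5a R5=0x57  N=1 Z=0
-- IRQ taken; context saved, return-PC = 8 --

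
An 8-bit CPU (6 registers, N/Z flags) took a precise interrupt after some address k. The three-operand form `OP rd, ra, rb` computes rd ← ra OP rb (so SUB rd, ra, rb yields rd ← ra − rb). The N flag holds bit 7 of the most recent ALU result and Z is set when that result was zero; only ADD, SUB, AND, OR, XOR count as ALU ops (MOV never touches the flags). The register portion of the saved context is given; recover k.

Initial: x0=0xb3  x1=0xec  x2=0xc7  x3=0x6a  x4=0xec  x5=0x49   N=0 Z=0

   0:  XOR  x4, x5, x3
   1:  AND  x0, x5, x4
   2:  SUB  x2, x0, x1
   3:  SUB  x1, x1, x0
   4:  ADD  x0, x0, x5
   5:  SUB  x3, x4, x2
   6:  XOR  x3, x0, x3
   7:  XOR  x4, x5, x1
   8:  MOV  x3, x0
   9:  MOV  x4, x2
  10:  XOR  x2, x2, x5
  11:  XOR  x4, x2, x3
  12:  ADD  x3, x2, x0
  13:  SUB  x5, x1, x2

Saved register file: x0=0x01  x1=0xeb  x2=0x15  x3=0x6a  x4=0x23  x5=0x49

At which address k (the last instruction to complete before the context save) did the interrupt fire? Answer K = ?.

after  0: x0=0xb3 x1=0xec x2=0xc7 x3=0x6a x4=0x23 x5=0x49  N=0 Z=0
after  1: x0=0x01 x1=0xec x2=0xc7 x3=0x6a x4=0x23 x5=0x49  N=0 Z=0
after  2: x0=0x01 x1=0xec x2=0x15 x3=0x6a x4=0x23 x5=0x49  N=0 Z=0
after  3: x0=0x01 x1=0xeb x2=0x15 x3=0x6a x4=0x23 x5=0x49  N=1 Z=0
-- IRQ taken; context saved, return-PC = 4 --

K = 3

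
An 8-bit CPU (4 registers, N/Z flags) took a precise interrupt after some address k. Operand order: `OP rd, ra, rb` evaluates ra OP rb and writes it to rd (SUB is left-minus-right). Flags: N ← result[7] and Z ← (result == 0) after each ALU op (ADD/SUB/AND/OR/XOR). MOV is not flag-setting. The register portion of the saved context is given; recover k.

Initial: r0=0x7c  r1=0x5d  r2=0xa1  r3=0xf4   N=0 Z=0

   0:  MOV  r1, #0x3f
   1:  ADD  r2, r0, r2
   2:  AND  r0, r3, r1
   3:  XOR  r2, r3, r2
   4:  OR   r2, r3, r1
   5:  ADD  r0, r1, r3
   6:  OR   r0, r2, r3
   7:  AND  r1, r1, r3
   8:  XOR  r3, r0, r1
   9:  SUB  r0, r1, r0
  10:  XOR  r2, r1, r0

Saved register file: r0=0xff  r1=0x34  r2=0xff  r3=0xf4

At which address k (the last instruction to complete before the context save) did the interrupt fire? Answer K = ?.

after  0: r0=0x7c r1=0x3f r2=0xa1 r3=0xf4  N=0 Z=0
after  1: r0=0x7c r1=0x3f r2=0x1d r3=0xf4  N=0 Z=0
after  2: r0=0x34 r1=0x3f r2=0x1d r3=0xf4  N=0 Z=0
after  3: r0=0x34 r1=0x3f r2=0xe9 r3=0xf4  N=1 Z=0
after  4: r0=0x34 r1=0x3f r2=0xff r3=0xf4  N=1 Z=0
after  5: r0=0x33 r1=0x3f r2=0xff r3=0xf4  N=0 Z=0
after  6: r0=0xff r1=0x3f r2=0xff r3=0xf4  N=1 Z=0
after  7: r0=0xff r1=0x34 r2=0xff r3=0xf4  N=0 Z=0
-- IRQ taken; context saved, return-PC = 8 --

K = 7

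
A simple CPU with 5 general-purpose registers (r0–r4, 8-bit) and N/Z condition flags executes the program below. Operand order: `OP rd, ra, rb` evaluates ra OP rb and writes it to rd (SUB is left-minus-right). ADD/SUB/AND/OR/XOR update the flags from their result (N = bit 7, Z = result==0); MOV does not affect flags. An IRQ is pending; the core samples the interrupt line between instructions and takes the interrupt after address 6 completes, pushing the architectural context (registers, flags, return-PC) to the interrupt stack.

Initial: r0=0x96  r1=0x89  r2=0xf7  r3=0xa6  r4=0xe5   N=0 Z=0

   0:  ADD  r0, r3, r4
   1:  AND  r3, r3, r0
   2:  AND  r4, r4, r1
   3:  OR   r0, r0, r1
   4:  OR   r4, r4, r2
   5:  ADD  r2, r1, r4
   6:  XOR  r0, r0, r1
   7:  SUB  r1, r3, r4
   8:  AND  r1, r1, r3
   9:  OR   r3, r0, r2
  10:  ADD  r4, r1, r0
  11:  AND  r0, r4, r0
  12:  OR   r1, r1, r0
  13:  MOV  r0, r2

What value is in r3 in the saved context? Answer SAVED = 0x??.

SAVED = 0x82

after  0: r0=0x8b r1=0x89 r2=0xf7 r3=0xa6 r4=0xe5  N=1 Z=0
after  1: r0=0x8b r1=0x89 r2=0xf7 r3=0x82 r4=0xe5  N=1 Z=0
after  2: r0=0x8b r1=0x89 r2=0xf7 r3=0x82 r4=0x81  N=1 Z=0
after  3: r0=0x8b r1=0x89 r2=0xf7 r3=0x82 r4=0x81  N=1 Z=0
after  4: r0=0x8b r1=0x89 r2=0xf7 r3=0x82 r4=0xf7  N=1 Z=0
after  5: r0=0x8b r1=0x89 r2=0x80 r3=0x82 r4=0xf7  N=1 Z=0
after  6: r0=0x02 r1=0x89 r2=0x80 r3=0x82 r4=0xf7  N=0 Z=0
-- IRQ taken; context saved, return-PC = 7 --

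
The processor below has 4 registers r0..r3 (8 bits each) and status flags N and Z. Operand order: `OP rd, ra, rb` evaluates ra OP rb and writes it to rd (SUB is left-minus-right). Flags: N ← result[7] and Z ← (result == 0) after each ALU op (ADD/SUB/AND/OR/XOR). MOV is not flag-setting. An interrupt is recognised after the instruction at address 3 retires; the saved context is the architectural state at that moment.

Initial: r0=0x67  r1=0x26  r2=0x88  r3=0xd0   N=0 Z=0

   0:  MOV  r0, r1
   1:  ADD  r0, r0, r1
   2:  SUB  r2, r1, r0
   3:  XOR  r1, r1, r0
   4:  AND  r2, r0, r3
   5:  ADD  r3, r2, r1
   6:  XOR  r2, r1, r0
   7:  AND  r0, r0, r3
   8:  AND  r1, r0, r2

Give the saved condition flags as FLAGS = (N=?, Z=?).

FLAGS = (N=0, Z=0)

after  0: r0=0x26 r1=0x26 r2=0x88 r3=0xd0  N=0 Z=0
after  1: r0=0x4c r1=0x26 r2=0x88 r3=0xd0  N=0 Z=0
after  2: r0=0x4c r1=0x26 r2=0xda r3=0xd0  N=1 Z=0
after  3: r0=0x4c r1=0x6a r2=0xda r3=0xd0  N=0 Z=0
-- IRQ taken; context saved, return-PC = 4 --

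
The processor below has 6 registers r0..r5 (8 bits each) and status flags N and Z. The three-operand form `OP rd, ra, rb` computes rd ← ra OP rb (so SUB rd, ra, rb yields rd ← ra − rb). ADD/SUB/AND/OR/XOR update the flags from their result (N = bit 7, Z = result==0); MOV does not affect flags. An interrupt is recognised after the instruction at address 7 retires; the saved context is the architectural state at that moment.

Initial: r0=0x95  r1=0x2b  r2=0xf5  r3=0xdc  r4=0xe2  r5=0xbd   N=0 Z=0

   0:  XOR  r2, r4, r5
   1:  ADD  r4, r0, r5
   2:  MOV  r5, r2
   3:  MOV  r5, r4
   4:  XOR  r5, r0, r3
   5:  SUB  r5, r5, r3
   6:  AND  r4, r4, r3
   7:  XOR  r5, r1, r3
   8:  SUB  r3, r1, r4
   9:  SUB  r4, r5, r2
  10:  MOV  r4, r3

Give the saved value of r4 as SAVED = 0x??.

SAVED = 0x50

after  0: r0=0x95 r1=0x2b r2=0x5f r3=0xdc r4=0xe2 r5=0xbd  N=0 Z=0
after  1: r0=0x95 r1=0x2b r2=0x5f r3=0xdc r4=0x52 r5=0xbd  N=0 Z=0
after  2: r0=0x95 r1=0x2b r2=0x5f r3=0xdc r4=0x52 r5=0x5f  N=0 Z=0
after  3: r0=0x95 r1=0x2b r2=0x5f r3=0xdc r4=0x52 r5=0x52  N=0 Z=0
after  4: r0=0x95 r1=0x2b r2=0x5f r3=0xdc r4=0x52 r5=0x49  N=0 Z=0
after  5: r0=0x95 r1=0x2b r2=0x5f r3=0xdc r4=0x52 r5=0x6d  N=0 Z=0
after  6: r0=0x95 r1=0x2b r2=0x5f r3=0xdc r4=0x50 r5=0x6d  N=0 Z=0
after  7: r0=0x95 r1=0x2b r2=0x5f r3=0xdc r4=0x50 r5=0xf7  N=1 Z=0
-- IRQ taken; context saved, return-PC = 8 --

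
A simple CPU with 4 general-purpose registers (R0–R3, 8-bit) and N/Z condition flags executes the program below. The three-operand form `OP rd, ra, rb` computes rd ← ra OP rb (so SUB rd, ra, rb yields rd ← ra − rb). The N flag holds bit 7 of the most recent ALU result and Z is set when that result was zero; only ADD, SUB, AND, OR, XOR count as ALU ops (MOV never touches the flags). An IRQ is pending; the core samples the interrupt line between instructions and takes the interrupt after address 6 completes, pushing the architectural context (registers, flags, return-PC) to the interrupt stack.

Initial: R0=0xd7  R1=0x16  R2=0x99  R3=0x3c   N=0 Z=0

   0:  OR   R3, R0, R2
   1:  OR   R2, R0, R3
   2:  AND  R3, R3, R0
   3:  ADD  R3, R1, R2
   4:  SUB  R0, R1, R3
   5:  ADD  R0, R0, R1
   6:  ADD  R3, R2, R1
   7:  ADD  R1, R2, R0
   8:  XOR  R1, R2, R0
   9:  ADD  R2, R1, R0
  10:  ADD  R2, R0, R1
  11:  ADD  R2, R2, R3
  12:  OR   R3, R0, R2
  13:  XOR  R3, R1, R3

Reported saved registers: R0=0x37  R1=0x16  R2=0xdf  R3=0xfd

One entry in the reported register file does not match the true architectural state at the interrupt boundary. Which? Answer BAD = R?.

BAD = R3

after  0: R0=0xd7 R1=0x16 R2=0x99 R3=0xdf  N=1 Z=0
after  1: R0=0xd7 R1=0x16 R2=0xdf R3=0xdf  N=1 Z=0
after  2: R0=0xd7 R1=0x16 R2=0xdf R3=0xd7  N=1 Z=0
after  3: R0=0xd7 R1=0x16 R2=0xdf R3=0xf5  N=1 Z=0
after  4: R0=0x21 R1=0x16 R2=0xdf R3=0xf5  N=0 Z=0
after  5: R0=0x37 R1=0x16 R2=0xdf R3=0xf5  N=0 Z=0
after  6: R0=0x37 R1=0x16 R2=0xdf R3=0xf5  N=1 Z=0
-- IRQ taken; context saved, return-PC = 7 --
mismatch: R3: reported 0xfd vs actual 0xf5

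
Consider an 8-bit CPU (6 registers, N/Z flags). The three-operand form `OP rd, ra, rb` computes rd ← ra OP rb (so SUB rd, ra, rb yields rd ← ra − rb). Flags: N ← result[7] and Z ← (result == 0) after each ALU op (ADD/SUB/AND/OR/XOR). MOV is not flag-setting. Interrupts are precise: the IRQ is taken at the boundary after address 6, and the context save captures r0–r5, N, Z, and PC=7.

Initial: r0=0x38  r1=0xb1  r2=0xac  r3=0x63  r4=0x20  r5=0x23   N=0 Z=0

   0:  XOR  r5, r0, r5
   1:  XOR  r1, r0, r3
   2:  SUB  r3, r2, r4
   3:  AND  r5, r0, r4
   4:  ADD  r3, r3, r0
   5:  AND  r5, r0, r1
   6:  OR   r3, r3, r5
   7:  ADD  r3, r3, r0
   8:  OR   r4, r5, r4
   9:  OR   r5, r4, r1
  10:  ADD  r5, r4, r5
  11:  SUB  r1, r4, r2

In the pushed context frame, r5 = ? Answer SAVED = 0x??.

SAVED = 0x18

after  0: r0=0x38 r1=0xb1 r2=0xac r3=0x63 r4=0x20 r5=0x1b  N=0 Z=0
after  1: r0=0x38 r1=0x5b r2=0xac r3=0x63 r4=0x20 r5=0x1b  N=0 Z=0
after  2: r0=0x38 r1=0x5b r2=0xac r3=0x8c r4=0x20 r5=0x1b  N=1 Z=0
after  3: r0=0x38 r1=0x5b r2=0xac r3=0x8c r4=0x20 r5=0x20  N=0 Z=0
after  4: r0=0x38 r1=0x5b r2=0xac r3=0xc4 r4=0x20 r5=0x20  N=1 Z=0
after  5: r0=0x38 r1=0x5b r2=0xac r3=0xc4 r4=0x20 r5=0x18  N=0 Z=0
after  6: r0=0x38 r1=0x5b r2=0xac r3=0xdc r4=0x20 r5=0x18  N=1 Z=0
-- IRQ taken; context saved, return-PC = 7 --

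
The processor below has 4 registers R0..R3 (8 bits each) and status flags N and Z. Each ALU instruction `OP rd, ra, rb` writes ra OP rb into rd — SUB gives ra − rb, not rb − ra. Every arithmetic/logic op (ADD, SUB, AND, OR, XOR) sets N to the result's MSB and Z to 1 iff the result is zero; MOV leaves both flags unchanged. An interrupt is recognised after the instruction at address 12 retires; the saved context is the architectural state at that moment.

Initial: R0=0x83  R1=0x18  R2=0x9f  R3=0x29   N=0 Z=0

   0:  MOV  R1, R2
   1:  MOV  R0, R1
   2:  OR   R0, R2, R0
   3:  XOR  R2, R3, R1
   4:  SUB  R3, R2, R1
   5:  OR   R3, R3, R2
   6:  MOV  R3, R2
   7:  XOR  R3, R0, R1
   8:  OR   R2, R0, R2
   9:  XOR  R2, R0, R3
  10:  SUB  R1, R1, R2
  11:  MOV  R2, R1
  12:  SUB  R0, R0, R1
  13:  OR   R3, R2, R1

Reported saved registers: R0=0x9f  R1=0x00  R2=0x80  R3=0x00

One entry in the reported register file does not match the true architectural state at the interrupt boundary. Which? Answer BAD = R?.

after  0: R0=0x83 R1=0x9f R2=0x9f R3=0x29  N=0 Z=0
after  1: R0=0x9f R1=0x9f R2=0x9f R3=0x29  N=0 Z=0
after  2: R0=0x9f R1=0x9f R2=0x9f R3=0x29  N=1 Z=0
after  3: R0=0x9f R1=0x9f R2=0xb6 R3=0x29  N=1 Z=0
after  4: R0=0x9f R1=0x9f R2=0xb6 R3=0x17  N=0 Z=0
after  5: R0=0x9f R1=0x9f R2=0xb6 R3=0xb7  N=1 Z=0
after  6: R0=0x9f R1=0x9f R2=0xb6 R3=0xb6  N=1 Z=0
after  7: R0=0x9f R1=0x9f R2=0xb6 R3=0x00  N=0 Z=1
after  8: R0=0x9f R1=0x9f R2=0xbf R3=0x00  N=1 Z=0
after  9: R0=0x9f R1=0x9f R2=0x9f R3=0x00  N=1 Z=0
after 10: R0=0x9f R1=0x00 R2=0x9f R3=0x00  N=0 Z=1
after 11: R0=0x9f R1=0x00 R2=0x00 R3=0x00  N=0 Z=1
after 12: R0=0x9f R1=0x00 R2=0x00 R3=0x00  N=1 Z=0
-- IRQ taken; context saved, return-PC = 13 --
mismatch: R2: reported 0x80 vs actual 0x00

BAD = R2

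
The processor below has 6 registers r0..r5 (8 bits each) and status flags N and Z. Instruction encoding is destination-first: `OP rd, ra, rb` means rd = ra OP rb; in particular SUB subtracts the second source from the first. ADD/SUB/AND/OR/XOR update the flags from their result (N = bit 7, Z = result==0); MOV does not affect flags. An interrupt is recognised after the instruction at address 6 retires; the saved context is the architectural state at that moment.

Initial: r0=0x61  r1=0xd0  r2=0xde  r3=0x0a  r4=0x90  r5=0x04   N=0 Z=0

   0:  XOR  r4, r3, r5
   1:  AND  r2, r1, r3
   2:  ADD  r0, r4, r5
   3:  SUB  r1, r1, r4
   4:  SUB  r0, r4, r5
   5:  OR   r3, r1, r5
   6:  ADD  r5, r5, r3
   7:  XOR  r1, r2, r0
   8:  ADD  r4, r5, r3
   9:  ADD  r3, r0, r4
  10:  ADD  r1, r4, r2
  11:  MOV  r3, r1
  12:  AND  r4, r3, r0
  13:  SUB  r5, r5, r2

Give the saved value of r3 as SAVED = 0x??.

SAVED = 0xc6

after  0: r0=0x61 r1=0xd0 r2=0xde r3=0x0a r4=0x0e r5=0x04  N=0 Z=0
after  1: r0=0x61 r1=0xd0 r2=0x00 r3=0x0a r4=0x0e r5=0x04  N=0 Z=1
after  2: r0=0x12 r1=0xd0 r2=0x00 r3=0x0a r4=0x0e r5=0x04  N=0 Z=0
after  3: r0=0x12 r1=0xc2 r2=0x00 r3=0x0a r4=0x0e r5=0x04  N=1 Z=0
after  4: r0=0x0a r1=0xc2 r2=0x00 r3=0x0a r4=0x0e r5=0x04  N=0 Z=0
after  5: r0=0x0a r1=0xc2 r2=0x00 r3=0xc6 r4=0x0e r5=0x04  N=1 Z=0
after  6: r0=0x0a r1=0xc2 r2=0x00 r3=0xc6 r4=0x0e r5=0xca  N=1 Z=0
-- IRQ taken; context saved, return-PC = 7 --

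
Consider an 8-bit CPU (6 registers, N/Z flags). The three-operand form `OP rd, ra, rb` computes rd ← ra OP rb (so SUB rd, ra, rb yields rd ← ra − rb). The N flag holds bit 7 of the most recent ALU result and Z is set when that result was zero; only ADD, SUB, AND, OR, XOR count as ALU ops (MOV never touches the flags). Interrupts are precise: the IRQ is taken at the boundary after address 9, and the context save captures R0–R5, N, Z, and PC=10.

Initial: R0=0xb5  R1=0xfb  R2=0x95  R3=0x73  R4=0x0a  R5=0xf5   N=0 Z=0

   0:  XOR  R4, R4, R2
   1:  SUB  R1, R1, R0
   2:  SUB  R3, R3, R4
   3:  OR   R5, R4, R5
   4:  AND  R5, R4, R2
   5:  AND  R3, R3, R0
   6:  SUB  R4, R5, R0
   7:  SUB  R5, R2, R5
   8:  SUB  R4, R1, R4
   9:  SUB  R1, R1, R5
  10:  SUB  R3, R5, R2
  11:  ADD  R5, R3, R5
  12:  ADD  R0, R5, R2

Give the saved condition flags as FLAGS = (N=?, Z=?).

FLAGS = (N=0, Z=0)

after  0: R0=0xb5 R1=0xfb R2=0x95 R3=0x73 R4=0x9f R5=0xf5  N=1 Z=0
after  1: R0=0xb5 R1=0x46 R2=0x95 R3=0x73 R4=0x9f R5=0xf5  N=0 Z=0
after  2: R0=0xb5 R1=0x46 R2=0x95 R3=0xd4 R4=0x9f R5=0xf5  N=1 Z=0
after  3: R0=0xb5 R1=0x46 R2=0x95 R3=0xd4 R4=0x9f R5=0xff  N=1 Z=0
after  4: R0=0xb5 R1=0x46 R2=0x95 R3=0xd4 R4=0x9f R5=0x95  N=1 Z=0
after  5: R0=0xb5 R1=0x46 R2=0x95 R3=0x94 R4=0x9f R5=0x95  N=1 Z=0
after  6: R0=0xb5 R1=0x46 R2=0x95 R3=0x94 R4=0xe0 R5=0x95  N=1 Z=0
after  7: R0=0xb5 R1=0x46 R2=0x95 R3=0x94 R4=0xe0 R5=0x00  N=0 Z=1
after  8: R0=0xb5 R1=0x46 R2=0x95 R3=0x94 R4=0x66 R5=0x00  N=0 Z=0
after  9: R0=0xb5 R1=0x46 R2=0x95 R3=0x94 R4=0x66 R5=0x00  N=0 Z=0
-- IRQ taken; context saved, return-PC = 10 --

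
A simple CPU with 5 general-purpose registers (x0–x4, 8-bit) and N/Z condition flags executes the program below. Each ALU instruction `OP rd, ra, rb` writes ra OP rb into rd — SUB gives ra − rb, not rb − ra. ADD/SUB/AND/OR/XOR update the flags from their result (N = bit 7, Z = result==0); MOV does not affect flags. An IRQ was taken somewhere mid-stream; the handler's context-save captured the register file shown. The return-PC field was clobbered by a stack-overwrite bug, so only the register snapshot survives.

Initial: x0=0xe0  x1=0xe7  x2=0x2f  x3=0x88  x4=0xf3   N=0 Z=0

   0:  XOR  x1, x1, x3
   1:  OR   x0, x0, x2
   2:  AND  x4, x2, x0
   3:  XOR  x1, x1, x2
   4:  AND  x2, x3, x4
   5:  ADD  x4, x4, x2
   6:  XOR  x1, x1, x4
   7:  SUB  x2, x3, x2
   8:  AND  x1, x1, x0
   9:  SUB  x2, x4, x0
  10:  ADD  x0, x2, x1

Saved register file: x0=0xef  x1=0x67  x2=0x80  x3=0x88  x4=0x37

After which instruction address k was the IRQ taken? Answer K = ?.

K = 8

after  0: x0=0xe0 x1=0x6f x2=0x2f x3=0x88 x4=0xf3  N=0 Z=0
after  1: x0=0xef x1=0x6f x2=0x2f x3=0x88 x4=0xf3  N=1 Z=0
after  2: x0=0xef x1=0x6f x2=0x2f x3=0x88 x4=0x2f  N=0 Z=0
after  3: x0=0xef x1=0x40 x2=0x2f x3=0x88 x4=0x2f  N=0 Z=0
after  4: x0=0xef x1=0x40 x2=0x08 x3=0x88 x4=0x2f  N=0 Z=0
after  5: x0=0xef x1=0x40 x2=0x08 x3=0x88 x4=0x37  N=0 Z=0
after  6: x0=0xef x1=0x77 x2=0x08 x3=0x88 x4=0x37  N=0 Z=0
after  7: x0=0xef x1=0x77 x2=0x80 x3=0x88 x4=0x37  N=1 Z=0
after  8: x0=0xef x1=0x67 x2=0x80 x3=0x88 x4=0x37  N=0 Z=0
-- IRQ taken; context saved, return-PC = 9 --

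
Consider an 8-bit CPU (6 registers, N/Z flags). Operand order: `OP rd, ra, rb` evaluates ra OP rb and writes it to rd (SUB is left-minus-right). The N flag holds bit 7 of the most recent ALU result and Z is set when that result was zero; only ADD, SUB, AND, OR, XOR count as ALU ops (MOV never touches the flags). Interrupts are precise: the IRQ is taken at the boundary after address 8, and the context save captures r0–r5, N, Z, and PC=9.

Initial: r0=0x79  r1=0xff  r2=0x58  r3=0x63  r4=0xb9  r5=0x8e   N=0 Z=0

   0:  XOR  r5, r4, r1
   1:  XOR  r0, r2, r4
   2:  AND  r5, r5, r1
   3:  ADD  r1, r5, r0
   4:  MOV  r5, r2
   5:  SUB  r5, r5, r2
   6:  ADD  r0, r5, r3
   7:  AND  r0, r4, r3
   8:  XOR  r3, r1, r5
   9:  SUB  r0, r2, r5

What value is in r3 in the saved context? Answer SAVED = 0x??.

SAVED = 0x27

after  0: r0=0x79 r1=0xff r2=0x58 r3=0x63 r4=0xb9 r5=0x46  N=0 Z=0
after  1: r0=0xe1 r1=0xff r2=0x58 r3=0x63 r4=0xb9 r5=0x46  N=1 Z=0
after  2: r0=0xe1 r1=0xff r2=0x58 r3=0x63 r4=0xb9 r5=0x46  N=0 Z=0
after  3: r0=0xe1 r1=0x27 r2=0x58 r3=0x63 r4=0xb9 r5=0x46  N=0 Z=0
after  4: r0=0xe1 r1=0x27 r2=0x58 r3=0x63 r4=0xb9 r5=0x58  N=0 Z=0
after  5: r0=0xe1 r1=0x27 r2=0x58 r3=0x63 r4=0xb9 r5=0x00  N=0 Z=1
after  6: r0=0x63 r1=0x27 r2=0x58 r3=0x63 r4=0xb9 r5=0x00  N=0 Z=0
after  7: r0=0x21 r1=0x27 r2=0x58 r3=0x63 r4=0xb9 r5=0x00  N=0 Z=0
after  8: r0=0x21 r1=0x27 r2=0x58 r3=0x27 r4=0xb9 r5=0x00  N=0 Z=0
-- IRQ taken; context saved, return-PC = 9 --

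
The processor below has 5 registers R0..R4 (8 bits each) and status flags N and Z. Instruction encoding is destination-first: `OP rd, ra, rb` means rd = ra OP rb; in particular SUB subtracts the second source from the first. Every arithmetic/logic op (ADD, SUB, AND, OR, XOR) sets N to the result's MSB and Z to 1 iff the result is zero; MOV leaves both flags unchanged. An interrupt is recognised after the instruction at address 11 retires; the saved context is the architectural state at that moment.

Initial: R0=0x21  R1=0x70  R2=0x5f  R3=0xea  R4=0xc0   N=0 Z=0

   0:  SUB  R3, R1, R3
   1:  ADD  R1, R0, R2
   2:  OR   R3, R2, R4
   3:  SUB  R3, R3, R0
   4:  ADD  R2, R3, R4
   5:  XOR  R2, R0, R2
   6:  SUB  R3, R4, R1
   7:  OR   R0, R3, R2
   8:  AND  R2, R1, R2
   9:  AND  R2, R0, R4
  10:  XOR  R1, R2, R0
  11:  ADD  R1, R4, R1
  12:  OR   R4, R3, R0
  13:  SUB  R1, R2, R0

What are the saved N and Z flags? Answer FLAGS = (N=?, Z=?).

after  0: R0=0x21 R1=0x70 R2=0x5f R3=0x86 R4=0xc0  N=1 Z=0
after  1: R0=0x21 R1=0x80 R2=0x5f R3=0x86 R4=0xc0  N=1 Z=0
after  2: R0=0x21 R1=0x80 R2=0x5f R3=0xdf R4=0xc0  N=1 Z=0
after  3: R0=0x21 R1=0x80 R2=0x5f R3=0xbe R4=0xc0  N=1 Z=0
after  4: R0=0x21 R1=0x80 R2=0x7e R3=0xbe R4=0xc0  N=0 Z=0
after  5: R0=0x21 R1=0x80 R2=0x5f R3=0xbe R4=0xc0  N=0 Z=0
after  6: R0=0x21 R1=0x80 R2=0x5f R3=0x40 R4=0xc0  N=0 Z=0
after  7: R0=0x5f R1=0x80 R2=0x5f R3=0x40 R4=0xc0  N=0 Z=0
after  8: R0=0x5f R1=0x80 R2=0x00 R3=0x40 R4=0xc0  N=0 Z=1
after  9: R0=0x5f R1=0x80 R2=0x40 R3=0x40 R4=0xc0  N=0 Z=0
after 10: R0=0x5f R1=0x1f R2=0x40 R3=0x40 R4=0xc0  N=0 Z=0
after 11: R0=0x5f R1=0xdf R2=0x40 R3=0x40 R4=0xc0  N=1 Z=0
-- IRQ taken; context saved, return-PC = 12 --

FLAGS = (N=1, Z=0)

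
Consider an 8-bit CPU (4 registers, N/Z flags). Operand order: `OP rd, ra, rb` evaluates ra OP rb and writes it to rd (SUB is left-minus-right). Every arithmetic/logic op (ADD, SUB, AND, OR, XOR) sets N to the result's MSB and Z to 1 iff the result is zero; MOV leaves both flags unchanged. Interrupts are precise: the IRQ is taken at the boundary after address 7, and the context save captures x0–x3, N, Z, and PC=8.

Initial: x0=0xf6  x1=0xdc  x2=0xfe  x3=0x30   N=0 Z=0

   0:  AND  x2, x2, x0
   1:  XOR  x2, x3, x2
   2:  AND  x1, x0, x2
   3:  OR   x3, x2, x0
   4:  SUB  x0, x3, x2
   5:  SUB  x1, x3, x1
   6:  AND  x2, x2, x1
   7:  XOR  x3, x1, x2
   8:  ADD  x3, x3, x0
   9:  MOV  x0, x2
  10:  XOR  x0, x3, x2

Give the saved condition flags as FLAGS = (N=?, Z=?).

after  0: x0=0xf6 x1=0xdc x2=0xf6 x3=0x30  N=1 Z=0
after  1: x0=0xf6 x1=0xdc x2=0xc6 x3=0x30  N=1 Z=0
after  2: x0=0xf6 x1=0xc6 x2=0xc6 x3=0x30  N=1 Z=0
after  3: x0=0xf6 x1=0xc6 x2=0xc6 x3=0xf6  N=1 Z=0
after  4: x0=0x30 x1=0xc6 x2=0xc6 x3=0xf6  N=0 Z=0
after  5: x0=0x30 x1=0x30 x2=0xc6 x3=0xf6  N=0 Z=0
after  6: x0=0x30 x1=0x30 x2=0x00 x3=0xf6  N=0 Z=1
after  7: x0=0x30 x1=0x30 x2=0x00 x3=0x30  N=0 Z=0
-- IRQ taken; context saved, return-PC = 8 --

FLAGS = (N=0, Z=0)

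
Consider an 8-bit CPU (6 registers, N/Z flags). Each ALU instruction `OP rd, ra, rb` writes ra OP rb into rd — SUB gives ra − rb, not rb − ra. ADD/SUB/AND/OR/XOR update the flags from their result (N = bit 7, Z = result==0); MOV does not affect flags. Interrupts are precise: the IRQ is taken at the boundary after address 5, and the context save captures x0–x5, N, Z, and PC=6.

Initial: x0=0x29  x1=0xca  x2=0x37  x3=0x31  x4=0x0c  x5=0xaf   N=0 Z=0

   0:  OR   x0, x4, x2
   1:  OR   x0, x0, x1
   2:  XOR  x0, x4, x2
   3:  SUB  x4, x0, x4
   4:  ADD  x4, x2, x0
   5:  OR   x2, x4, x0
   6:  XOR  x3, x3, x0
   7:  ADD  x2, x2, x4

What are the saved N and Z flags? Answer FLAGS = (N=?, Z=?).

after  0: x0=0x3f x1=0xca x2=0x37 x3=0x31 x4=0x0c x5=0xaf  N=0 Z=0
after  1: x0=0xff x1=0xca x2=0x37 x3=0x31 x4=0x0c x5=0xaf  N=1 Z=0
after  2: x0=0x3b x1=0xca x2=0x37 x3=0x31 x4=0x0c x5=0xaf  N=0 Z=0
after  3: x0=0x3b x1=0xca x2=0x37 x3=0x31 x4=0x2f x5=0xaf  N=0 Z=0
after  4: x0=0x3b x1=0xca x2=0x37 x3=0x31 x4=0x72 x5=0xaf  N=0 Z=0
after  5: x0=0x3b x1=0xca x2=0x7b x3=0x31 x4=0x72 x5=0xaf  N=0 Z=0
-- IRQ taken; context saved, return-PC = 6 --

FLAGS = (N=0, Z=0)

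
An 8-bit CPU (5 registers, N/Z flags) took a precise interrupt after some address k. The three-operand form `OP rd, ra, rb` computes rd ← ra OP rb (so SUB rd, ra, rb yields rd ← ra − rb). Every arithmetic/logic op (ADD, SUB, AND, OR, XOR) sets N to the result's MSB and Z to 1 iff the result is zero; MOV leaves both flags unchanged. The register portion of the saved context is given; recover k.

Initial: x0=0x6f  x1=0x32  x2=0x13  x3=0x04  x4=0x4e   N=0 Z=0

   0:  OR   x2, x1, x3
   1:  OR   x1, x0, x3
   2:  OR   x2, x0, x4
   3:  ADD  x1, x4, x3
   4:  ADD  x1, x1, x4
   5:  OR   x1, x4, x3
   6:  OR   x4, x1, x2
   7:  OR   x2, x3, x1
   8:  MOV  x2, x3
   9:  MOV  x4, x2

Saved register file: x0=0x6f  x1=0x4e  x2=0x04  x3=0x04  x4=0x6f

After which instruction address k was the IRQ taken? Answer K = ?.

K = 8

after  0: x0=0x6f x1=0x32 x2=0x36 x3=0x04 x4=0x4e  N=0 Z=0
after  1: x0=0x6f x1=0x6f x2=0x36 x3=0x04 x4=0x4e  N=0 Z=0
after  2: x0=0x6f x1=0x6f x2=0x6f x3=0x04 x4=0x4e  N=0 Z=0
after  3: x0=0x6f x1=0x52 x2=0x6f x3=0x04 x4=0x4e  N=0 Z=0
after  4: x0=0x6f x1=0xa0 x2=0x6f x3=0x04 x4=0x4e  N=1 Z=0
after  5: x0=0x6f x1=0x4e x2=0x6f x3=0x04 x4=0x4e  N=0 Z=0
after  6: x0=0x6f x1=0x4e x2=0x6f x3=0x04 x4=0x6f  N=0 Z=0
after  7: x0=0x6f x1=0x4e x2=0x4e x3=0x04 x4=0x6f  N=0 Z=0
after  8: x0=0x6f x1=0x4e x2=0x04 x3=0x04 x4=0x6f  N=0 Z=0
-- IRQ taken; context saved, return-PC = 9 --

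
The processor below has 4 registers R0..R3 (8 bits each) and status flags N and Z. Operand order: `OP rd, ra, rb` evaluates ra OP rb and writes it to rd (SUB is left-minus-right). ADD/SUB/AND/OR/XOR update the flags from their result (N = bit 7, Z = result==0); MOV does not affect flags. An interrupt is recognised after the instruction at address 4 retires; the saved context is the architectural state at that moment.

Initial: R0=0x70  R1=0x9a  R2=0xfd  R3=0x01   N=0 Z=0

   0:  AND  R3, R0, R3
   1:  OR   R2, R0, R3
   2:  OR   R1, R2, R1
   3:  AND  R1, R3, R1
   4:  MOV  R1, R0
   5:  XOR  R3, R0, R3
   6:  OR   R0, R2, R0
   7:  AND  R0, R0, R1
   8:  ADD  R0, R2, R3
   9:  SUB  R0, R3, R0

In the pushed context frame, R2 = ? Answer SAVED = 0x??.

after  0: R0=0x70 R1=0x9a R2=0xfd R3=0x00  N=0 Z=1
after  1: R0=0x70 R1=0x9a R2=0x70 R3=0x00  N=0 Z=0
after  2: R0=0x70 R1=0xfa R2=0x70 R3=0x00  N=1 Z=0
after  3: R0=0x70 R1=0x00 R2=0x70 R3=0x00  N=0 Z=1
after  4: R0=0x70 R1=0x70 R2=0x70 R3=0x00  N=0 Z=1
-- IRQ taken; context saved, return-PC = 5 --

SAVED = 0x70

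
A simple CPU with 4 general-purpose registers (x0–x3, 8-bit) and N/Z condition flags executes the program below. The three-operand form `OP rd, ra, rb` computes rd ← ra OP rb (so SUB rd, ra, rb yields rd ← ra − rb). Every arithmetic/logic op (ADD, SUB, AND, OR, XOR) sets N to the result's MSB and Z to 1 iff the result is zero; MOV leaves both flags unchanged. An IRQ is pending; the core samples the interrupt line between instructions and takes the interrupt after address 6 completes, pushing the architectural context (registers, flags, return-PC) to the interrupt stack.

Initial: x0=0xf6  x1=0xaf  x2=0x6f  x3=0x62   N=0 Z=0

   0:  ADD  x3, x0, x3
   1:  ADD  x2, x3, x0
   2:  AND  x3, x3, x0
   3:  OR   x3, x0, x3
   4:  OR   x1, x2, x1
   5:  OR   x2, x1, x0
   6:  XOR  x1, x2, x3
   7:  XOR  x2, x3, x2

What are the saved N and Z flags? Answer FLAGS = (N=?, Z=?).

FLAGS = (N=0, Z=0)

after  0: x0=0xf6 x1=0xaf x2=0x6f x3=0x58  N=0 Z=0
after  1: x0=0xf6 x1=0xaf x2=0x4e x3=0x58  N=0 Z=0
after  2: x0=0xf6 x1=0xaf x2=0x4e x3=0x50  N=0 Z=0
after  3: x0=0xf6 x1=0xaf x2=0x4e x3=0xf6  N=1 Z=0
after  4: x0=0xf6 x1=0xef x2=0x4e x3=0xf6  N=1 Z=0
after  5: x0=0xf6 x1=0xef x2=0xff x3=0xf6  N=1 Z=0
after  6: x0=0xf6 x1=0x09 x2=0xff x3=0xf6  N=0 Z=0
-- IRQ taken; context saved, return-PC = 7 --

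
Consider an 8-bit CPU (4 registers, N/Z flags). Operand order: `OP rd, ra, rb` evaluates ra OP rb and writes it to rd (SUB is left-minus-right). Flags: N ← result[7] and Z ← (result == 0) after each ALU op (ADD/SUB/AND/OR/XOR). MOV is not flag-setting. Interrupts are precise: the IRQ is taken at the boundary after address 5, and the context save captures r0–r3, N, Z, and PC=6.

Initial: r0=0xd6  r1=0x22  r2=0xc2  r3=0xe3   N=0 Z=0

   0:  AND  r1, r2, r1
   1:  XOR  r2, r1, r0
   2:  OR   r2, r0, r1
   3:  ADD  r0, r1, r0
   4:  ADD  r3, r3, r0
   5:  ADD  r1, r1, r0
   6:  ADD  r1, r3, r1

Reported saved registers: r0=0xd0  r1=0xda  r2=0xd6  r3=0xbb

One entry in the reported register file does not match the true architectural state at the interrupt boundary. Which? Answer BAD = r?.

BAD = r0

after  0: r0=0xd6 r1=0x02 r2=0xc2 r3=0xe3  N=0 Z=0
after  1: r0=0xd6 r1=0x02 r2=0xd4 r3=0xe3  N=1 Z=0
after  2: r0=0xd6 r1=0x02 r2=0xd6 r3=0xe3  N=1 Z=0
after  3: r0=0xd8 r1=0x02 r2=0xd6 r3=0xe3  N=1 Z=0
after  4: r0=0xd8 r1=0x02 r2=0xd6 r3=0xbb  N=1 Z=0
after  5: r0=0xd8 r1=0xda r2=0xd6 r3=0xbb  N=1 Z=0
-- IRQ taken; context saved, return-PC = 6 --
mismatch: r0: reported 0xd0 vs actual 0xd8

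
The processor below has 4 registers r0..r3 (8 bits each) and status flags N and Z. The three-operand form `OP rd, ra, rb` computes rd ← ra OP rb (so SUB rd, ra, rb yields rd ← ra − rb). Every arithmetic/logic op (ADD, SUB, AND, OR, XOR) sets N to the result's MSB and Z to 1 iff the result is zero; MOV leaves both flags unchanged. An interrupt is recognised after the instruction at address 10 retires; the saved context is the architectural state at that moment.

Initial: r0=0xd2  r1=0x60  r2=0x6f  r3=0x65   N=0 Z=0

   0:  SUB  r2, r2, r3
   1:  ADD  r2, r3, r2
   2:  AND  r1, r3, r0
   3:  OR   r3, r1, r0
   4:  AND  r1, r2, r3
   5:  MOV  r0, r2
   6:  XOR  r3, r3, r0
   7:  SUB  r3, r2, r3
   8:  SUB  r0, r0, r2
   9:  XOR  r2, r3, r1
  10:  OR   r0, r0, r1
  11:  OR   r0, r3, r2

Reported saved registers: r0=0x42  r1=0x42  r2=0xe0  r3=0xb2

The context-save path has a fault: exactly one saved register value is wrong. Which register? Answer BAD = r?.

after  0: r0=0xd2 r1=0x60 r2=0x0a r3=0x65  N=0 Z=0
after  1: r0=0xd2 r1=0x60 r2=0x6f r3=0x65  N=0 Z=0
after  2: r0=0xd2 r1=0x40 r2=0x6f r3=0x65  N=0 Z=0
after  3: r0=0xd2 r1=0x40 r2=0x6f r3=0xd2  N=1 Z=0
after  4: r0=0xd2 r1=0x42 r2=0x6f r3=0xd2  N=0 Z=0
after  5: r0=0x6f r1=0x42 r2=0x6f r3=0xd2  N=0 Z=0
after  6: r0=0x6f r1=0x42 r2=0x6f r3=0xbd  N=1 Z=0
after  7: r0=0x6f r1=0x42 r2=0x6f r3=0xb2  N=1 Z=0
after  8: r0=0x00 r1=0x42 r2=0x6f r3=0xb2  N=0 Z=1
after  9: r0=0x00 r1=0x42 r2=0xf0 r3=0xb2  N=1 Z=0
after 10: r0=0x42 r1=0x42 r2=0xf0 r3=0xb2  N=0 Z=0
-- IRQ taken; context saved, return-PC = 11 --
mismatch: r2: reported 0xe0 vs actual 0xf0

BAD = r2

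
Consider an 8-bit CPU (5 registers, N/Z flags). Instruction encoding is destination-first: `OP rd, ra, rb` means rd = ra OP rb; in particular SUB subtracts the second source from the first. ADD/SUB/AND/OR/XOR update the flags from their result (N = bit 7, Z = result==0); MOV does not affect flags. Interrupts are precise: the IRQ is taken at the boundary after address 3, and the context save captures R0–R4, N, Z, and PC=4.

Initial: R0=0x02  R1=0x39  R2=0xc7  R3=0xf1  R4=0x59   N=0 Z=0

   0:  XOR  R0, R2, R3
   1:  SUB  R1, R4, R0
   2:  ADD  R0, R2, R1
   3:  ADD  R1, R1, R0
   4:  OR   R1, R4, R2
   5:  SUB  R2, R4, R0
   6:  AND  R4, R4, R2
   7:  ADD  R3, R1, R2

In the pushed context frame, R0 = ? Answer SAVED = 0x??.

SAVED = 0xea

after  0: R0=0x36 R1=0x39 R2=0xc7 R3=0xf1 R4=0x59  N=0 Z=0
after  1: R0=0x36 R1=0x23 R2=0xc7 R3=0xf1 R4=0x59  N=0 Z=0
after  2: R0=0xea R1=0x23 R2=0xc7 R3=0xf1 R4=0x59  N=1 Z=0
after  3: R0=0xea R1=0x0d R2=0xc7 R3=0xf1 R4=0x59  N=0 Z=0
-- IRQ taken; context saved, return-PC = 4 --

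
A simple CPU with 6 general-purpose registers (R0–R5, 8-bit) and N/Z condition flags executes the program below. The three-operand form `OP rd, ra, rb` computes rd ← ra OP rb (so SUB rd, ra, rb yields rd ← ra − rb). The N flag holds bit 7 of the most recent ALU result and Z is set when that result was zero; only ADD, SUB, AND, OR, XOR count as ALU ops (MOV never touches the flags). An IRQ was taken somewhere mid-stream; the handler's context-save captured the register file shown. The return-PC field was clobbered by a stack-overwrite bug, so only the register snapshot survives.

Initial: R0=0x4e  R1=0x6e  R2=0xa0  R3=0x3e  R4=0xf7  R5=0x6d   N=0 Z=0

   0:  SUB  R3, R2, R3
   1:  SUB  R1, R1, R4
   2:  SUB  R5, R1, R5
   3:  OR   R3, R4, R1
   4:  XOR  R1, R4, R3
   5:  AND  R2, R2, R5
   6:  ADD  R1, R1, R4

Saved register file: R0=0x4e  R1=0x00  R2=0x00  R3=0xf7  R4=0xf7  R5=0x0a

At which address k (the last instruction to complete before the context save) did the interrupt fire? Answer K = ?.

after  0: R0=0x4e R1=0x6e R2=0xa0 R3=0x62 R4=0xf7 R5=0x6d  N=0 Z=0
after  1: R0=0x4e R1=0x77 R2=0xa0 R3=0x62 R4=0xf7 R5=0x6d  N=0 Z=0
after  2: R0=0x4e R1=0x77 R2=0xa0 R3=0x62 R4=0xf7 R5=0x0a  N=0 Z=0
after  3: R0=0x4e R1=0x77 R2=0xa0 R3=0xf7 R4=0xf7 R5=0x0a  N=1 Z=0
after  4: R0=0x4e R1=0x00 R2=0xa0 R3=0xf7 R4=0xf7 R5=0x0a  N=0 Z=1
after  5: R0=0x4e R1=0x00 R2=0x00 R3=0xf7 R4=0xf7 R5=0x0a  N=0 Z=1
-- IRQ taken; context saved, return-PC = 6 --

K = 5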